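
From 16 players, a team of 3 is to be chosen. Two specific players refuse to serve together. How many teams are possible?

All 3-subsets: C(16,3) = 560. Those containing both fixed elements: C(14,1) = 14.
560 − 14 = 546.

546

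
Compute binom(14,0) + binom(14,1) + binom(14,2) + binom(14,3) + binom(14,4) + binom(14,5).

1 + 14 + 91 + 364 + 1001 + 2002 = 3473.

3473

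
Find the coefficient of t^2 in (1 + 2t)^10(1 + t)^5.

290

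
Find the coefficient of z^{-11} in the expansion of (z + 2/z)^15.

860160

General term: C(15,j)·(z)^j·(2/z)^(15-j), with z-exponent 1j − 1(15−j) = 2j − 15.
Set 2j − 15 = -11: j = 2.
C(15,2) = 105; 1^2 = 1; 2^13 = 8192.
Coefficient = 105 · 1 · 8192 = 860160.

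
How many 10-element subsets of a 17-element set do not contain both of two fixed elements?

13013

All 10-subsets: C(17,10) = 19448. Those containing both fixed elements: C(15,8) = 6435.
19448 − 6435 = 13013.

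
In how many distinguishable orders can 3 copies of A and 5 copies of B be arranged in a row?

56

Choose positions for the A's: C(8,3) = 56.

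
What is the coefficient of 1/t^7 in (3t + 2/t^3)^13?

General term: C(13,j)·(3t)^j·(2/t^3)^(13-j), with t-exponent 1j − 3(13−j) = 4j − 39.
Set 4j − 39 = -7: j = 8.
C(13,8) = 1287; 3^8 = 6561; 2^5 = 32.
Coefficient = 1287 · 6561 · 32 = 270208224.

270208224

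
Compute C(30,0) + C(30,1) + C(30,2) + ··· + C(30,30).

Setting x = 1 in (1+x)^30 gives Σ C(30,j) = 2^30 = 1073741824.

1073741824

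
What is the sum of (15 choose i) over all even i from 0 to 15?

Half of (1+1)^15 + (1−1)^15 gives the even-index sum: 2^14 = 16384.

16384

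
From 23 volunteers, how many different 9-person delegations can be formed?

817190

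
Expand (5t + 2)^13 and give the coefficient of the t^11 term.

15234375000

The general term is C(13,j)·(5t)^j·(2)^(13-j); the t^11 term has j = 11.
C(13,11) = 78.
Coefficient = C(13,11) · 5^11 · 2^2 = 78 · 48828125 · 4 = 15234375000.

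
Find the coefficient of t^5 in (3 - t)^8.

-1512

The general term is C(8,j)·(3)^j·(-t)^(8-j); the t^5 term has j = 3.
C(8,3) = 56.
Coefficient = C(8,3) · 3^3 · (-1)^5 = 56 · 27 · (-1) = -1512.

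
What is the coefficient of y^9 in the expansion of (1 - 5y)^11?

The general term is C(11,j)·(1)^j·(-5y)^(11-j); the y^9 term has j = 2.
C(11,2) = 55.
Coefficient = C(11,2) · (-5)^9 = 55 · (-1953125) = -107421875.

-107421875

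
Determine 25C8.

1081575

C(25,8) = (25·24·23·22·21·20·19·18) / 8! = 43609104000 / 40320 = 1081575.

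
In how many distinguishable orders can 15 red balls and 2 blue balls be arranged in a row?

Choose positions for the red balls: C(17,15) = 136.

136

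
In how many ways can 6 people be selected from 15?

This is C(15,6) = 5005.

5005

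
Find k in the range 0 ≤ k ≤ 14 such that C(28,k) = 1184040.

7

C(28,k) increases on 0 ≤ k ≤ 14. C(28,6) = 376740 and C(28,7) = 1184040, so k = 7.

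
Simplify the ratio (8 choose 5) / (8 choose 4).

C(n,k+1)/C(n,k) = (n−k)/(k+1) = (8−4)/(4+1) = 4/5.

4/5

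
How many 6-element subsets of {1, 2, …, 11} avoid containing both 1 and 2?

336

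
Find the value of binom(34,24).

131128140

C(34,24) = C(34,10) by symmetry.
C(34,10) = (34·33·32·31·30·29·28·27·26·25) / 10! = 475837794432000 / 3628800 = 131128140.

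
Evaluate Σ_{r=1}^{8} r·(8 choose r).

1024

Since r·C(8,r) = 8·C(7,r−1), the sum is 8·2^7 = 8·128 = 1024.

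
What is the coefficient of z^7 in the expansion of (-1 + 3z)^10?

-262440

The general term is C(10,j)·(-1)^j·(3z)^(10-j); the z^7 term has j = 3.
C(10,3) = 120.
Coefficient = C(10,3) · (-1)^3 · 3^7 = 120 · (-1) · 2187 = -262440.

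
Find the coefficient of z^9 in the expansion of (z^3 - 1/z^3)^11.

330

General term: C(11,j)·(z^3)^j·(-1/z^3)^(11-j), with z-exponent 3j − 3(11−j) = 6j − 33.
Set 6j − 33 = 9: j = 7.
C(11,7) = 330; 1^7 = 1; (-1)^4 = 1.
Coefficient = 330 · 1 · 1 = 330.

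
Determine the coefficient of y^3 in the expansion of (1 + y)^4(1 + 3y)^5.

724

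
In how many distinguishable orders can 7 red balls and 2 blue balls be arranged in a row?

36

Choose positions for the red balls: C(9,7) = 36.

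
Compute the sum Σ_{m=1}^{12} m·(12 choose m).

Differentiating (1+x)^12 and setting x=1: Σ m·C(12,m) = 12·2^11 = 24576.

24576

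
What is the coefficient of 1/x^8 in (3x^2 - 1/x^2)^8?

General term: C(8,j)·(3x^2)^j·(-1/x^2)^(8-j), with x-exponent 2j − 2(8−j) = 4j − 16.
Set 4j − 16 = -8: j = 2.
C(8,2) = 28; 3^2 = 9; (-1)^6 = 1.
Coefficient = 28 · 9 · 1 = 252.

252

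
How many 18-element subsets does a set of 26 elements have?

1562275

C(26,18) = C(26,8) by symmetry.
C(26,8) = (26·25·24·23·22·21·20·19) / 8! = 62990928000 / 40320 = 1562275.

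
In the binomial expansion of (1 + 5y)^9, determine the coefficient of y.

The general term is C(9,j)·(1)^j·(5y)^(9-j); the y^1 term has j = 8.
C(9,8) = 9.
Coefficient = C(9,8) · 5^1 = 9 · 5 = 45.

45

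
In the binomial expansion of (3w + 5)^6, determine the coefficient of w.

The general term is C(6,j)·(3w)^j·(5)^(6-j); the w^1 term has j = 1.
C(6,1) = 6.
Coefficient = C(6,1) · 3^1 · 5^5 = 6 · 3 · 3125 = 56250.

56250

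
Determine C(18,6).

18564

C(18,6) = (18·17·16·15·14·13) / 6! = 13366080 / 720 = 18564.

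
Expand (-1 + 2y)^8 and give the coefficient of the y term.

The general term is C(8,j)·(-1)^j·(2y)^(8-j); the y^1 term has j = 7.
C(8,7) = 8.
Coefficient = C(8,7) · (-1)^7 · 2^1 = 8 · (-1) · 2 = -16.

-16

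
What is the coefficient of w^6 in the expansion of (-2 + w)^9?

-672

The general term is C(9,j)·(-2)^j·(w)^(9-j); the w^6 term has j = 3.
C(9,3) = 84.
Coefficient = C(9,3) · (-2)^3 = 84 · (-8) = -672.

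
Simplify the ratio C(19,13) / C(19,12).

7/13

C(n,k+1)/C(n,k) = (n−k)/(k+1) = (19−12)/(12+1) = 7/13.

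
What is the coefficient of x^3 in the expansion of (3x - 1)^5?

The general term is C(5,j)·(3x)^j·(-1)^(5-j); the x^3 term has j = 3.
C(5,3) = 10.
Coefficient = C(5,3) · 3^3 = 10 · 27 = 270.

270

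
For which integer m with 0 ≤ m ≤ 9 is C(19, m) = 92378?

9

C(19,m) increases on 0 ≤ m ≤ 9. C(19,8) = 75582 and C(19,9) = 92378, so m = 9.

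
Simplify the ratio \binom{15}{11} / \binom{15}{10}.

5/11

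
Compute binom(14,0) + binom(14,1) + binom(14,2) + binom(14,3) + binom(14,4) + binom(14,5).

1 + 14 + 91 + 364 + 1001 + 2002 = 3473.

3473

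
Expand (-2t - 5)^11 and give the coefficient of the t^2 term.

The general term is C(11,j)·(-2t)^j·(-5)^(11-j); the t^2 term has j = 2.
C(11,2) = 55.
Coefficient = C(11,2) · (-2)^2 · (-5)^9 = 55 · 4 · (-1953125) = -429687500.

-429687500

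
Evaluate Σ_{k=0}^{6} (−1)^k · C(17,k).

The partial alternating sum Σ_{k=0}^{6} (−1)^k C(17,k) = (−1)^6 C(16,6) = 8008.

8008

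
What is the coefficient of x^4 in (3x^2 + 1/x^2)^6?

General term: C(6,j)·(3x^2)^j·(1/x^2)^(6-j), with x-exponent 2j − 2(6−j) = 4j − 12.
Set 4j − 12 = 4: j = 4.
C(6,4) = 15; 3^4 = 81; 1^2 = 1.
Coefficient = 15 · 81 · 1 = 1215.

1215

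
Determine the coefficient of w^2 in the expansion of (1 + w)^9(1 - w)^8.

-8

Coefficient of w^2 = Σ_{j} C(9,j)·1^j·C(8,2-j)·(-1)^(2-j) for j from 0 to 2.
= 28 + (-72) + 36 = -8.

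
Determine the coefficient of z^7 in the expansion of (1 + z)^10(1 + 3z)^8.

Coefficient of z^7 = Σ_{j} C(10,j)·1^j·C(8,7-j)·3^(7-j) for j from 0 to 7.
= 17496 + 204120 + 612360 + 680400 + 317520 + 63504 + 5040 + 120 = 1900560.

1900560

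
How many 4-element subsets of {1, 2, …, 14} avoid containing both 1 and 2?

935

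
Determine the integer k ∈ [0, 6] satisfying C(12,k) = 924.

C(12,k) increases on 0 ≤ k ≤ 6. C(12,5) = 792 and C(12,6) = 924, so k = 6.

6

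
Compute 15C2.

C(15,2) = (15·14) / 2! = 210 / 2 = 105.

105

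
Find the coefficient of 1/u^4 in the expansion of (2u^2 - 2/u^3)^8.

17920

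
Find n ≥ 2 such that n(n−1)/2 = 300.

25

n(n−1)/2 = 300 ⇒ n(n−1) = 600. Since 25·24 = 600, n = 25.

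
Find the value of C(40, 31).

273438880

C(40,31) = C(40,9) by symmetry.
C(40,9) = (40·39·38·37·36·35·34·33·32) / 9! = 99225500774400 / 362880 = 273438880.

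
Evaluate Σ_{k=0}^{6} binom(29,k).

1 + 29 + 406 + 3654 + 23751 + 118755 + 475020 = 621616.

621616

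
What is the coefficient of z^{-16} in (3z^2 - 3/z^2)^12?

35075106

General term: C(12,j)·(3z^2)^j·(-3/z^2)^(12-j), with z-exponent 2j − 2(12−j) = 4j − 24.
Set 4j − 24 = -16: j = 2.
C(12,2) = 66; 3^2 = 9; (-3)^10 = 59049.
Coefficient = 66 · 9 · 59049 = 35075106.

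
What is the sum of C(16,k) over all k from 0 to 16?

Setting x = 1 in (1+x)^16 gives Σ C(16,k) = 2^16 = 65536.

65536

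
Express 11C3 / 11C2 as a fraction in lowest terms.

3

C(n,k+1)/C(n,k) = (n−k)/(k+1) = (11−2)/(2+1) = 9/3 = 3.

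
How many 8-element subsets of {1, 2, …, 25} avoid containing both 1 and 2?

All 8-subsets: C(25,8) = 1081575. Those containing both fixed elements: C(23,6) = 100947.
1081575 − 100947 = 980628.

980628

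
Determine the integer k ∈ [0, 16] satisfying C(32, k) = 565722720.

15

C(32,k) increases on 0 ≤ k ≤ 16. C(32,14) = 471435600 and C(32,15) = 565722720, so k = 15.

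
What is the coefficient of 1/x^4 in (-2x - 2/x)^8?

7168

General term: C(8,j)·(-2x)^j·(-2/x)^(8-j), with x-exponent 1j − 1(8−j) = 2j − 8.
Set 2j − 8 = -4: j = 2.
C(8,2) = 28; (-2)^2 = 4; (-2)^6 = 64.
Coefficient = 28 · 4 · 64 = 7168.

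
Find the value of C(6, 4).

15

C(6,4) = C(6,2) by symmetry.
C(6,2) = (6·5) / 2! = 30 / 2 = 15.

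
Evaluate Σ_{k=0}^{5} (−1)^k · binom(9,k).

-56

The partial alternating sum Σ_{k=0}^{5} (−1)^k C(9,k) = (−1)^5 C(8,5) = -56.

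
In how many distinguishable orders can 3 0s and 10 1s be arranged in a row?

286

Choose positions for the 0s: C(13,3) = 286.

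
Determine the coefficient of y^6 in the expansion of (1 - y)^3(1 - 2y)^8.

10976

Coefficient of y^6 = Σ_{j} C(3,j)·(-1)^j·C(8,6-j)·(-2)^(6-j) for j from 0 to 3.
= 1792 + 5376 + 3360 + 448 = 10976.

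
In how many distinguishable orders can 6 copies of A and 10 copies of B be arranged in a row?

Choose positions for the A's: C(16,6) = 8008.

8008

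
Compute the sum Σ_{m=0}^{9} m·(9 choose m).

Differentiating (1+x)^9 and setting x=1: Σ m·C(9,m) = 9·2^8 = 2304.

2304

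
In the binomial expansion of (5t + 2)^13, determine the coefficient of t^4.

228800000

The general term is C(13,j)·(5t)^j·(2)^(13-j); the t^4 term has j = 4.
C(13,4) = 715.
Coefficient = C(13,4) · 5^4 · 2^9 = 715 · 625 · 512 = 228800000.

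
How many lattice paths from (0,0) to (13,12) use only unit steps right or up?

Each path is a sequence of 25 steps with 13 rights: C(25,13) = 5200300.

5200300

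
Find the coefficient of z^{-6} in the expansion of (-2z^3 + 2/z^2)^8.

General term: C(8,j)·(-2z^3)^j·(2/z^2)^(8-j), with z-exponent 3j − 2(8−j) = 5j − 16.
Set 5j − 16 = -6: j = 2.
C(8,2) = 28; (-2)^2 = 4; 2^6 = 64.
Coefficient = 28 · 4 · 64 = 7168.

7168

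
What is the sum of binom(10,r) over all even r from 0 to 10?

Even-r terms of row 10 sum to 2^9 = 512.

512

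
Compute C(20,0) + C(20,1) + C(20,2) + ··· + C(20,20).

1048576

The entries of row 20 sum to 2^20 = 1048576.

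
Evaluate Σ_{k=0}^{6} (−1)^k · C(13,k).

The partial alternating sum Σ_{k=0}^{6} (−1)^k C(13,k) = (−1)^6 C(12,6) = 924.

924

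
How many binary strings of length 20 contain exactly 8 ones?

125970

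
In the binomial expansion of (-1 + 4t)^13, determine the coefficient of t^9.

The general term is C(13,j)·(-1)^j·(4t)^(13-j); the t^9 term has j = 4.
C(13,4) = 715.
Coefficient = C(13,4) · 4^9 = 715 · 262144 = 187432960.

187432960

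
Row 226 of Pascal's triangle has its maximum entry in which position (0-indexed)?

C(226,r) is maximized at r = 226/2 = 113.

113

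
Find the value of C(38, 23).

15471286560

C(38,23) = C(38,15) by symmetry.
C(38,15) = (38·37·36·35·34·33·32·31·30·29·28·27·26·25·24) / 15! = 20231404874494894080000 / 1307674368000 = 15471286560.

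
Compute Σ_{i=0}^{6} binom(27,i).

1 + 27 + 351 + 2925 + 17550 + 80730 + 296010 = 397594.

397594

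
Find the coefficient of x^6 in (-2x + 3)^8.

16128

The general term is C(8,j)·(-2x)^j·(3)^(8-j); the x^6 term has j = 6.
C(8,6) = 28.
Coefficient = C(8,6) · (-2)^6 · 3^2 = 28 · 64 · 9 = 16128.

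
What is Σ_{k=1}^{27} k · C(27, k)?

Since k·C(27,k) = 27·C(26,k−1), the sum is 27·2^26 = 27·67108864 = 1811939328.

1811939328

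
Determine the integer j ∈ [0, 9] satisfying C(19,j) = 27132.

6

C(19,j) increases on 0 ≤ j ≤ 9. C(19,5) = 11628 and C(19,6) = 27132, so j = 6.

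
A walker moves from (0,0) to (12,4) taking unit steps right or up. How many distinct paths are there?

Each path is a sequence of 16 steps with 12 rights: C(16,12) = 1820.

1820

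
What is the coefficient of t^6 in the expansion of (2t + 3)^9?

145152

The general term is C(9,j)·(2t)^j·(3)^(9-j); the t^6 term has j = 6.
C(9,6) = 84.
Coefficient = C(9,6) · 2^6 · 3^3 = 84 · 64 · 27 = 145152.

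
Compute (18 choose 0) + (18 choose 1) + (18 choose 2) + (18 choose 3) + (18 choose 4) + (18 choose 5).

12616

1 + 18 + 153 + 816 + 3060 + 8568 = 12616.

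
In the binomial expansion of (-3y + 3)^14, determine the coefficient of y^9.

The general term is C(14,j)·(-3y)^j·(3)^(14-j); the y^9 term has j = 9.
C(14,9) = 2002.
Coefficient = C(14,9) · (-3)^9 · 3^5 = 2002 · (-19683) · 243 = -9575503938.

-9575503938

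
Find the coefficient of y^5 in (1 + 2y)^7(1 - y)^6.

Coefficient of y^5 = Σ_{j} C(7,j)·2^j·C(6,5-j)·(-1)^(5-j) for j from 0 to 5.
= (-6) + 210 + (-1680) + 4200 + (-3360) + 672 = 36.

36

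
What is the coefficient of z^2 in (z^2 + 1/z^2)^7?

35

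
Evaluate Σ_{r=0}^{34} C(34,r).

The entries of row 34 sum to 2^34 = 17179869184.

17179869184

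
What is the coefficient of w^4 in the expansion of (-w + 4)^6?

The general term is C(6,j)·(-w)^j·(4)^(6-j); the w^4 term has j = 4.
C(6,4) = 15.
Coefficient = C(6,4) · 4^2 = 15 · 16 = 240.

240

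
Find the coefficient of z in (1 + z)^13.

The general term is C(13,j)·(1)^j·(z)^(13-j); the z^1 term has j = 12.
C(13,12) = 13.
Coefficient = C(13,12) = 13.

13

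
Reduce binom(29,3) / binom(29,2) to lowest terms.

C(n,k+1)/C(n,k) = (n−k)/(k+1) = (29−2)/(2+1) = 27/3 = 9.

9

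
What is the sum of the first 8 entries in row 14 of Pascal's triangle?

9908

1 + 14 + 91 + 364 + 1001 + 2002 + 3003 + 3432 = 9908.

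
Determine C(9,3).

84

C(9,3) = (9·8·7) / 3! = 504 / 6 = 84.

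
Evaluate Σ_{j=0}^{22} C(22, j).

4194304

The entries of row 22 sum to 2^22 = 4194304.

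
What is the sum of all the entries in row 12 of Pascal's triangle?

4096

The entries of row 12 sum to 2^12 = 4096.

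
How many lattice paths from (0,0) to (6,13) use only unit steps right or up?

Each path is a sequence of 19 steps with 6 rights: C(19,6) = 27132.

27132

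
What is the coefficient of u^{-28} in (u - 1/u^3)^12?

General term: C(12,j)·(u)^j·(-1/u^3)^(12-j), with u-exponent 1j − 3(12−j) = 4j − 36.
Set 4j − 36 = -28: j = 2.
C(12,2) = 66; 1^2 = 1; (-1)^10 = 1.
Coefficient = 66 · 1 · 1 = 66.

66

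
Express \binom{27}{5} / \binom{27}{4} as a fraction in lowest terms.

C(n,k+1)/C(n,k) = (n−k)/(k+1) = (27−4)/(4+1) = 23/5.

23/5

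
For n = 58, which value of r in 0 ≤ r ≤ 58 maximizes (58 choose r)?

29

C(58,r) is maximized at r = 58/2 = 29.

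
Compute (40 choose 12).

5586853480

C(40,12) = (40·39·38·37·36·35·34·33·32·31·30·29) / 12! = 2676111755885568000 / 479001600 = 5586853480.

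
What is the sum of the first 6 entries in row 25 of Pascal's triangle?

1 + 25 + 300 + 2300 + 12650 + 53130 = 68406.

68406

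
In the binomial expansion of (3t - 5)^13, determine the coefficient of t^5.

The general term is C(13,j)·(3t)^j·(-5)^(13-j); the t^5 term has j = 5.
C(13,5) = 1287.
Coefficient = C(13,5) · 3^5 · (-5)^8 = 1287 · 243 · 390625 = 122164453125.

122164453125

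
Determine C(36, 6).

1947792

C(36,6) = (36·35·34·33·32·31) / 6! = 1402410240 / 720 = 1947792.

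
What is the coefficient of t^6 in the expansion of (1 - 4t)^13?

7028736

The general term is C(13,j)·(1)^j·(-4t)^(13-j); the t^6 term has j = 7.
C(13,7) = 1716.
Coefficient = C(13,7) · (-4)^6 = 1716 · 4096 = 7028736.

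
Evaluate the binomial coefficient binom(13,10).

C(13,10) = C(13,3) by symmetry.
C(13,3) = (13·12·11) / 3! = 1716 / 6 = 286.

286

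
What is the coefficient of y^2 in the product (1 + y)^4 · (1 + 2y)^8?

Coefficient of y^2 = Σ_{j} C(4,j)·1^j·C(8,2-j)·2^(2-j) for j from 0 to 2.
= 112 + 64 + 6 = 182.

182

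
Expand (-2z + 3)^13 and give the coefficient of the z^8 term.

The general term is C(13,j)·(-2z)^j·(3)^(13-j); the z^8 term has j = 8.
C(13,8) = 1287.
Coefficient = C(13,8) · (-2)^8 · 3^5 = 1287 · 256 · 243 = 80061696.

80061696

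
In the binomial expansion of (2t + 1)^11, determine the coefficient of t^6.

29568

The general term is C(11,j)·(2t)^j·(1)^(11-j); the t^6 term has j = 6.
C(11,6) = 462.
Coefficient = C(11,6) · 2^6 = 462 · 64 = 29568.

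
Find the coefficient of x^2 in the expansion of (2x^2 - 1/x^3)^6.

240

General term: C(6,j)·(2x^2)^j·(-1/x^3)^(6-j), with x-exponent 2j − 3(6−j) = 5j − 18.
Set 5j − 18 = 2: j = 4.
C(6,4) = 15; 2^4 = 16; (-1)^2 = 1.
Coefficient = 15 · 16 · 1 = 240.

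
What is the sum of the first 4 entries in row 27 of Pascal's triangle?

3304

1 + 27 + 351 + 2925 = 3304.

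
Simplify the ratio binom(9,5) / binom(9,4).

C(n,k+1)/C(n,k) = (n−k)/(k+1) = (9−4)/(4+1) = 5/5 = 1.

1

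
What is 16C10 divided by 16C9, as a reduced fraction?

C(n,k+1)/C(n,k) = (n−k)/(k+1) = (16−9)/(9+1) = 7/10.

7/10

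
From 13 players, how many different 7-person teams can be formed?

This is C(13,7) = 1716.

1716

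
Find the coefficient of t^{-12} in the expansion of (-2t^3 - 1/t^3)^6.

General term: C(6,j)·(-2t^3)^j·(-1/t^3)^(6-j), with t-exponent 3j − 3(6−j) = 6j − 18.
Set 6j − 18 = -12: j = 1.
C(6,1) = 6; (-2)^1 = -2; (-1)^5 = -1.
Coefficient = 6 · (-2) · (-1) = 12.

12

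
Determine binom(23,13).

C(23,13) = C(23,10) by symmetry.
C(23,10) = (23·22·21·20·19·18·17·16·15·14) / 10! = 4151586700800 / 3628800 = 1144066.

1144066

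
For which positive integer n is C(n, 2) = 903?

43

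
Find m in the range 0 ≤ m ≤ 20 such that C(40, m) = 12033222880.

13

C(40,m) increases on 0 ≤ m ≤ 20. C(40,12) = 5586853480 and C(40,13) = 12033222880, so m = 13.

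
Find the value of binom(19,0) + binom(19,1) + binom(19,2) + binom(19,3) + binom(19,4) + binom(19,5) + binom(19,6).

43796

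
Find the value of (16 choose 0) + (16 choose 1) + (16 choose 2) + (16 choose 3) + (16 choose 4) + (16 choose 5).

6885

1 + 16 + 120 + 560 + 1820 + 4368 = 6885.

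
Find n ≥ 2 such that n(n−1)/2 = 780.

n(n−1)/2 = 780 ⇒ n(n−1) = 1560. Since 40·39 = 1560, n = 40.

40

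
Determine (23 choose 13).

C(23,13) = C(23,10) by symmetry.
C(23,10) = (23·22·21·20·19·18·17·16·15·14) / 10! = 4151586700800 / 3628800 = 1144066.

1144066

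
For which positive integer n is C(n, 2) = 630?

n(n−1)/2 = 630 ⇒ n(n−1) = 1260. Since 36·35 = 1260, n = 36.

36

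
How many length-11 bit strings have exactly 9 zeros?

55

Choose the 9 positions: C(11,9) = 55.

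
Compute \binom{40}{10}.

847660528

C(40,10) = (40·39·38·37·36·35·34·33·32·31) / 10! = 3075990524006400 / 3628800 = 847660528.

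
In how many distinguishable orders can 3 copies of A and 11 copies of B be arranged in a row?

364

Choose positions for the A's: C(14,3) = 364.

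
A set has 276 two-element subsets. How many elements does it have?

n(n−1)/2 = 276 ⇒ n(n−1) = 552. Since 24·23 = 552, n = 24.

24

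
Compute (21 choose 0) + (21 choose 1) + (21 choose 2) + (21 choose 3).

1562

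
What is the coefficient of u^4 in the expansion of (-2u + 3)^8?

The general term is C(8,j)·(-2u)^j·(3)^(8-j); the u^4 term has j = 4.
C(8,4) = 70.
Coefficient = C(8,4) · (-2)^4 · 3^4 = 70 · 16 · 81 = 90720.

90720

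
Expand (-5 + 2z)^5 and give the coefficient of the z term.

The general term is C(5,j)·(-5)^j·(2z)^(5-j); the z^1 term has j = 4.
C(5,4) = 5.
Coefficient = C(5,4) · (-5)^4 · 2^1 = 5 · 625 · 2 = 6250.

6250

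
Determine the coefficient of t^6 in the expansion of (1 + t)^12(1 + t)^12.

(1 + t)^12(1 + t)^12 = (1 + t)^24, so the coefficient of t^6 is C(24,6)·1^6 = 134596·1 = 134596.

134596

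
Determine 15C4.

1365

C(15,4) = (15·14·13·12) / 4! = 32760 / 24 = 1365.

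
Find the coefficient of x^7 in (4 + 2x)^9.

The general term is C(9,j)·(4)^j·(2x)^(9-j); the x^7 term has j = 2.
C(9,2) = 36.
Coefficient = C(9,2) · 4^2 · 2^7 = 36 · 16 · 128 = 73728.

73728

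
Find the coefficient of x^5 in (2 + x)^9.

2016

The general term is C(9,j)·(2)^j·(x)^(9-j); the x^5 term has j = 4.
C(9,4) = 126.
Coefficient = C(9,4) · 2^4 = 126 · 16 = 2016.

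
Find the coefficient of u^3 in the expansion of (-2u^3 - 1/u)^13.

General term: C(13,j)·(-2u^3)^j·(-1/u)^(13-j), with u-exponent 3j − 1(13−j) = 4j − 13.
Set 4j − 13 = 3: j = 4.
C(13,4) = 715; (-2)^4 = 16; (-1)^9 = -1.
Coefficient = 715 · 16 · (-1) = -11440.

-11440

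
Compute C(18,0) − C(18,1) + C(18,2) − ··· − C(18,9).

-24310

The partial alternating sum Σ_{k=0}^{9} (−1)^k C(18,k) = (−1)^9 C(17,9) = -24310.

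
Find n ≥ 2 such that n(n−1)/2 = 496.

n(n−1)/2 = 496 ⇒ n(n−1) = 992. Since 32·31 = 992, n = 32.

32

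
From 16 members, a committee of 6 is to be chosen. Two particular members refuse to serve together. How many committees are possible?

All 6-subsets: C(16,6) = 8008. Those containing both fixed elements: C(14,4) = 1001.
8008 − 1001 = 7007.

7007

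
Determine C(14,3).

C(14,3) = (14·13·12) / 3! = 2184 / 6 = 364.

364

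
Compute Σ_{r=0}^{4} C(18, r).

4048

1 + 18 + 153 + 816 + 3060 = 4048.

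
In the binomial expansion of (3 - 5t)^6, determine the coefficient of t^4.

84375

The general term is C(6,j)·(3)^j·(-5t)^(6-j); the t^4 term has j = 2.
C(6,2) = 15.
Coefficient = C(6,2) · 3^2 · (-5)^4 = 15 · 9 · 625 = 84375.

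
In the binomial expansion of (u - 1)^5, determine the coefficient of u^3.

10

The general term is C(5,j)·(u)^j·(-1)^(5-j); the u^3 term has j = 3.
C(5,3) = 10.
Coefficient = C(5,3) = 10.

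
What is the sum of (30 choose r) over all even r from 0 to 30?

Even-r terms of row 30 sum to 2^29 = 536870912.

536870912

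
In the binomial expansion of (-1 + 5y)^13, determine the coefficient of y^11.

3808593750

The general term is C(13,j)·(-1)^j·(5y)^(13-j); the y^11 term has j = 2.
C(13,2) = 78.
Coefficient = C(13,2) · 5^11 = 78 · 48828125 = 3808593750.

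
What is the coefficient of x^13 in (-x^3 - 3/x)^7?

General term: C(7,j)·(-x^3)^j·(-3/x)^(7-j), with x-exponent 3j − 1(7−j) = 4j − 7.
Set 4j − 7 = 13: j = 5.
C(7,5) = 21; (-1)^5 = -1; (-3)^2 = 9.
Coefficient = 21 · (-1) · 9 = -189.

-189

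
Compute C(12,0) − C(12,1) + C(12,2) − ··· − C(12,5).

The partial alternating sum Σ_{k=0}^{5} (−1)^k C(12,k) = (−1)^5 C(11,5) = -462.

-462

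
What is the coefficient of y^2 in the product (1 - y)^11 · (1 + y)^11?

-11

Coefficient of y^2 = Σ_{j} C(11,j)·(-1)^j·C(11,2-j)·1^(2-j) for j from 0 to 2.
= 55 + (-121) + 55 = -11.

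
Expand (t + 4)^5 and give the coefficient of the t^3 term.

160

The general term is C(5,j)·(t)^j·(4)^(5-j); the t^3 term has j = 3.
C(5,3) = 10.
Coefficient = C(5,3) · 4^2 = 10 · 16 = 160.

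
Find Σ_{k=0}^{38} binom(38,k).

274877906944

The entries of row 38 sum to 2^38 = 274877906944.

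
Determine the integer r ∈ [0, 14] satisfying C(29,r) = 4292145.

8

C(29,r) increases on 0 ≤ r ≤ 14. C(29,7) = 1560780 and C(29,8) = 4292145, so r = 8.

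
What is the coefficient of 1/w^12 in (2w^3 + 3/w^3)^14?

General term: C(14,j)·(2w^3)^j·(3/w^3)^(14-j), with w-exponent 3j − 3(14−j) = 6j − 42.
Set 6j − 42 = -12: j = 5.
C(14,5) = 2002; 2^5 = 32; 3^9 = 19683.
Coefficient = 2002 · 32 · 19683 = 1260971712.

1260971712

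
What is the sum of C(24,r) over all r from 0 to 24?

16777216

The entries of row 24 sum to 2^24 = 16777216.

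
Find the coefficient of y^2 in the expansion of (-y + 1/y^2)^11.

General term: C(11,j)·(-y)^j·(1/y^2)^(11-j), with y-exponent 1j − 2(11−j) = 3j − 22.
Set 3j − 22 = 2: j = 8.
C(11,8) = 165; (-1)^8 = 1; 1^3 = 1.
Coefficient = 165 · 1 · 1 = 165.

165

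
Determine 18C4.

C(18,4) = (18·17·16·15) / 4! = 73440 / 24 = 3060.

3060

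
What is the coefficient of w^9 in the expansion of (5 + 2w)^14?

3203200000

The general term is C(14,j)·(5)^j·(2w)^(14-j); the w^9 term has j = 5.
C(14,5) = 2002.
Coefficient = C(14,5) · 5^5 · 2^9 = 2002 · 3125 · 512 = 3203200000.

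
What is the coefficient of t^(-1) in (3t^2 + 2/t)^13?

General term: C(13,j)·(3t^2)^j·(2/t)^(13-j), with t-exponent 2j − 1(13−j) = 3j − 13.
Set 3j − 13 = -1: j = 4.
C(13,4) = 715; 3^4 = 81; 2^9 = 512.
Coefficient = 715 · 81 · 512 = 29652480.

29652480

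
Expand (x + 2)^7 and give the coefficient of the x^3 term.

The general term is C(7,j)·(x)^j·(2)^(7-j); the x^3 term has j = 3.
C(7,3) = 35.
Coefficient = C(7,3) · 2^4 = 35 · 16 = 560.

560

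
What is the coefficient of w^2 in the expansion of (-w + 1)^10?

45

The general term is C(10,j)·(-w)^j·(1)^(10-j); the w^2 term has j = 2.
C(10,2) = 45.
Coefficient = C(10,2) = 45.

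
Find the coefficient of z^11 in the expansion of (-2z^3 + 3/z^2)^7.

-6048

General term: C(7,j)·(-2z^3)^j·(3/z^2)^(7-j), with z-exponent 3j − 2(7−j) = 5j − 14.
Set 5j − 14 = 11: j = 5.
C(7,5) = 21; (-2)^5 = -32; 3^2 = 9.
Coefficient = 21 · (-32) · 9 = -6048.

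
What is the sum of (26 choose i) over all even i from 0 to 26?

Half of (1+1)^26 + (1−1)^26 gives the even-index sum: 2^25 = 33554432.

33554432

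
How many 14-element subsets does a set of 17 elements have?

680

C(17,14) = C(17,3) by symmetry.
C(17,3) = (17·16·15) / 3! = 4080 / 6 = 680.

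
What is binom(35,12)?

C(35,12) = (35·34·33·32·31·30·29·28·27·26·25·24) / 12! = 399703747322880000 / 479001600 = 834451800.

834451800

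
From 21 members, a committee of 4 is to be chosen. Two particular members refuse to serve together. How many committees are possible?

All 4-subsets: C(21,4) = 5985. Those containing both fixed elements: C(19,2) = 171.
5985 − 171 = 5814.

5814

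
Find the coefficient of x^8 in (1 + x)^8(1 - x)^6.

Coefficient of x^8 = Σ_{j} C(8,j)·1^j·C(6,8-j)·(-1)^(8-j) for j from 2 to 8.
= 28 + (-336) + 1050 + (-1120) + 420 + (-48) + 1 = -5.

-5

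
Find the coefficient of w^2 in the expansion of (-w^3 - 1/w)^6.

General term: C(6,j)·(-w^3)^j·(-1/w)^(6-j), with w-exponent 3j − 1(6−j) = 4j − 6.
Set 4j − 6 = 2: j = 2.
C(6,2) = 15; (-1)^2 = 1; (-1)^4 = 1.
Coefficient = 15 · 1 · 1 = 15.

15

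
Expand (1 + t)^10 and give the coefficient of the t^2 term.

The general term is C(10,j)·(1)^j·(t)^(10-j); the t^2 term has j = 8.
C(10,8) = 45.
Coefficient = C(10,8) = 45.

45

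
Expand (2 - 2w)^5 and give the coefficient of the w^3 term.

The general term is C(5,j)·(2)^j·(-2w)^(5-j); the w^3 term has j = 2.
C(5,2) = 10.
Coefficient = C(5,2) · 2^2 · (-2)^3 = 10 · 4 · (-8) = -320.

-320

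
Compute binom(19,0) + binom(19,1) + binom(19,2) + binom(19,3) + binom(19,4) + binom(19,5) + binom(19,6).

1 + 19 + 171 + 969 + 3876 + 11628 + 27132 = 43796.

43796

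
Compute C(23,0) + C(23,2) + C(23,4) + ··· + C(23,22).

4194304

Half of (1+1)^23 + (1−1)^23 gives the even-index sum: 2^22 = 4194304.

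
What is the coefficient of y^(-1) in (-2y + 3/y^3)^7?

General term: C(7,j)·(-2y)^j·(3/y^3)^(7-j), with y-exponent 1j − 3(7−j) = 4j − 21.
Set 4j − 21 = -1: j = 5.
C(7,5) = 21; (-2)^5 = -32; 3^2 = 9.
Coefficient = 21 · (-32) · 9 = -6048.

-6048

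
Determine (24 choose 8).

C(24,8) = (24·23·22·21·20·19·18·17) / 8! = 29654190720 / 40320 = 735471.

735471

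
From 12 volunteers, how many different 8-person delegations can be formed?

This is C(12,8) = 495.

495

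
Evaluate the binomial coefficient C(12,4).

495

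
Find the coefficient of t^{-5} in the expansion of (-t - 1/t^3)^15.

General term: C(15,j)·(-t)^j·(-1/t^3)^(15-j), with t-exponent 1j − 3(15−j) = 4j − 45.
Set 4j − 45 = -5: j = 10.
C(15,10) = 3003; (-1)^10 = 1; (-1)^5 = -1.
Coefficient = 3003 · 1 · (-1) = -3003.

-3003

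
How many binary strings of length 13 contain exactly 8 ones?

1287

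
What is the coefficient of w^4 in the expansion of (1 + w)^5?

The general term is C(5,j)·(1)^j·(w)^(5-j); the w^4 term has j = 1.
C(5,1) = 5.
Coefficient = C(5,1) = 5.

5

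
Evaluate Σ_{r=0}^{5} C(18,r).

1 + 18 + 153 + 816 + 3060 + 8568 = 12616.

12616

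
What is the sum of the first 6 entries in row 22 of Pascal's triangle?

35443

1 + 22 + 231 + 1540 + 7315 + 26334 = 35443.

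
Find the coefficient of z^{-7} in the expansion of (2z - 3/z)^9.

118098

General term: C(9,j)·(2z)^j·(-3/z)^(9-j), with z-exponent 1j − 1(9−j) = 2j − 9.
Set 2j − 9 = -7: j = 1.
C(9,1) = 9; 2^1 = 2; (-3)^8 = 6561.
Coefficient = 9 · 2 · 6561 = 118098.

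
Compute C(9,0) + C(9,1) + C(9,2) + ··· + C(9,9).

The entries of row 9 sum to 2^9 = 512.

512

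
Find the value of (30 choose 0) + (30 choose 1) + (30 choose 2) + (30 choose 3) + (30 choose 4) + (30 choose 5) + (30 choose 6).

768212

1 + 30 + 435 + 4060 + 27405 + 142506 + 593775 = 768212.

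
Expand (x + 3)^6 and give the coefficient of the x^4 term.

The general term is C(6,j)·(x)^j·(3)^(6-j); the x^4 term has j = 4.
C(6,4) = 15.
Coefficient = C(6,4) · 3^2 = 15 · 9 = 135.

135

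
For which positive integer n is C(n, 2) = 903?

43

n(n−1)/2 = 903 ⇒ n(n−1) = 1806. Since 43·42 = 1806, n = 43.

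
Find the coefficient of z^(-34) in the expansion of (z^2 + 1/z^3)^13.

General term: C(13,j)·(z^2)^j·(1/z^3)^(13-j), with z-exponent 2j − 3(13−j) = 5j − 39.
Set 5j − 39 = -34: j = 1.
C(13,1) = 13; 1^1 = 1; 1^12 = 1.
Coefficient = 13 · 1 · 1 = 13.

13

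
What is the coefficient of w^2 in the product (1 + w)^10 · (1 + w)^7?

(1 + w)^10(1 + w)^7 = (1 + w)^17, so the coefficient of w^2 is C(17,2)·1^2 = 136·1 = 136.

136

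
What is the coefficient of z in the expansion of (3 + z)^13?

The general term is C(13,j)·(3)^j·(z)^(13-j); the z^1 term has j = 12.
C(13,12) = 13.
Coefficient = C(13,12) · 3^12 = 13 · 531441 = 6908733.

6908733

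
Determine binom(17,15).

C(17,15) = C(17,2) by symmetry.
C(17,2) = (17·16) / 2! = 272 / 2 = 136.

136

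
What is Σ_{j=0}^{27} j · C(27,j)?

1811939328

Since j·C(27,j) = 27·C(26,j−1), the sum is 27·2^26 = 27·67108864 = 1811939328.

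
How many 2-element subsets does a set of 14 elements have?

91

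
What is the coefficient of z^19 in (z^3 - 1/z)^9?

General term: C(9,j)·(z^3)^j·(-1/z)^(9-j), with z-exponent 3j − 1(9−j) = 4j − 9.
Set 4j − 9 = 19: j = 7.
C(9,7) = 36; 1^7 = 1; (-1)^2 = 1.
Coefficient = 36 · 1 · 1 = 36.

36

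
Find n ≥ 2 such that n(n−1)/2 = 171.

19

n(n−1)/2 = 171 ⇒ n(n−1) = 342. Since 19·18 = 342, n = 19.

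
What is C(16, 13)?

C(16,13) = C(16,3) by symmetry.
C(16,3) = (16·15·14) / 3! = 3360 / 6 = 560.

560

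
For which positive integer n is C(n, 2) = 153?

n(n−1)/2 = 153 ⇒ n(n−1) = 306. Since 18·17 = 306, n = 18.

18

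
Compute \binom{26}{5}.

C(26,5) = (26·25·24·23·22) / 5! = 7893600 / 120 = 65780.

65780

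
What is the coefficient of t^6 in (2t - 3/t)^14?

83026944

General term: C(14,j)·(2t)^j·(-3/t)^(14-j), with t-exponent 1j − 1(14−j) = 2j − 14.
Set 2j − 14 = 6: j = 10.
C(14,10) = 1001; 2^10 = 1024; (-3)^4 = 81.
Coefficient = 1001 · 1024 · 81 = 83026944.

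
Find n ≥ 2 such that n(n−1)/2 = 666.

n(n−1)/2 = 666 ⇒ n(n−1) = 1332. Since 37·36 = 1332, n = 37.

37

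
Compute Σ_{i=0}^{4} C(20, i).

1 + 20 + 190 + 1140 + 4845 = 6196.

6196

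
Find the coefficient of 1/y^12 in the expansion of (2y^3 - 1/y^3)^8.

General term: C(8,j)·(2y^3)^j·(-1/y^3)^(8-j), with y-exponent 3j − 3(8−j) = 6j − 24.
Set 6j − 24 = -12: j = 2.
C(8,2) = 28; 2^2 = 4; (-1)^6 = 1.
Coefficient = 28 · 4 · 1 = 112.

112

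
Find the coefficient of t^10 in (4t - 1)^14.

The general term is C(14,j)·(4t)^j·(-1)^(14-j); the t^10 term has j = 10.
C(14,10) = 1001.
Coefficient = C(14,10) · 4^10 = 1001 · 1048576 = 1049624576.

1049624576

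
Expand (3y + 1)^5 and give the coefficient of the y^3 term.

The general term is C(5,j)·(3y)^j·(1)^(5-j); the y^3 term has j = 3.
C(5,3) = 10.
Coefficient = C(5,3) · 3^3 = 10 · 27 = 270.

270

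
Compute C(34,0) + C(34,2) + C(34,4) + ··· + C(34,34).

Half of (1+1)^34 + (1−1)^34 gives the even-index sum: 2^33 = 8589934592.

8589934592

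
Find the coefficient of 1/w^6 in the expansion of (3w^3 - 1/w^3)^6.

General term: C(6,j)·(3w^3)^j·(-1/w^3)^(6-j), with w-exponent 3j − 3(6−j) = 6j − 18.
Set 6j − 18 = -6: j = 2.
C(6,2) = 15; 3^2 = 9; (-1)^4 = 1.
Coefficient = 15 · 9 · 1 = 135.

135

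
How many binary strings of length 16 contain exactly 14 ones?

120

Choose the 14 positions: C(16,14) = 120.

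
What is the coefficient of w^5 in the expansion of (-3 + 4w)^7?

The general term is C(7,j)·(-3)^j·(4w)^(7-j); the w^5 term has j = 2.
C(7,2) = 21.
Coefficient = C(7,2) · (-3)^2 · 4^5 = 21 · 9 · 1024 = 193536.

193536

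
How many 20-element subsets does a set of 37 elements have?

C(37,20) = C(37,17) by symmetry.
C(37,17) = (37·36·35·34·33·32·31·30·29·28·27·26·25·24·23·22·21) / 17! = 5657339689378493276160000 / 355687428096000 = 15905368710.

15905368710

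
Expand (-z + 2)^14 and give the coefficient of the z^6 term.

768768

The general term is C(14,j)·(-z)^j·(2)^(14-j); the z^6 term has j = 6.
C(14,6) = 3003.
Coefficient = C(14,6) · 2^8 = 3003 · 256 = 768768.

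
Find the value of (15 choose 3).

455

C(15,3) = (15·14·13) / 3! = 2730 / 6 = 455.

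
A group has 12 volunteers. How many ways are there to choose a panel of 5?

792

This is C(12,5) = 792.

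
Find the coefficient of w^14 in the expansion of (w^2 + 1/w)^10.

45

General term: C(10,j)·(w^2)^j·(1/w)^(10-j), with w-exponent 2j − 1(10−j) = 3j − 10.
Set 3j − 10 = 14: j = 8.
C(10,8) = 45; 1^8 = 1; 1^2 = 1.
Coefficient = 45 · 1 · 1 = 45.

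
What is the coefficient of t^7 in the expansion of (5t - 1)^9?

2812500

The general term is C(9,j)·(5t)^j·(-1)^(9-j); the t^7 term has j = 7.
C(9,7) = 36.
Coefficient = C(9,7) · 5^7 = 36 · 78125 = 2812500.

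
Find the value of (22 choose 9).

497420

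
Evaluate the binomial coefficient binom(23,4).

8855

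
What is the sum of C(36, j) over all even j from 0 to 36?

34359738368

Even-j terms of row 36 sum to 2^35 = 34359738368.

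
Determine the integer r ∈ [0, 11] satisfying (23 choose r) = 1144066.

C(23,r) increases on 0 ≤ r ≤ 11. C(23,9) = 817190 and C(23,10) = 1144066, so r = 10.

10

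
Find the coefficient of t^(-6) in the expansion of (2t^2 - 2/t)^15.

General term: C(15,j)·(2t^2)^j·(-2/t)^(15-j), with t-exponent 2j − 1(15−j) = 3j − 15.
Set 3j − 15 = -6: j = 3.
C(15,3) = 455; 2^3 = 8; (-2)^12 = 4096.
Coefficient = 455 · 8 · 4096 = 14909440.

14909440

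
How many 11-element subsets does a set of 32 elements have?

129024480

C(32,11) = (32·31·30·29·28·27·26·25·24·23·22) / 11! = 5150244363264000 / 39916800 = 129024480.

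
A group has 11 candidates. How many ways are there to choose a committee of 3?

165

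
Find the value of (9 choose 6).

84

C(9,6) = C(9,3) by symmetry.
C(9,3) = (9·8·7) / 3! = 504 / 6 = 84.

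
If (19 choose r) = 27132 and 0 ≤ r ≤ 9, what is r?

C(19,r) increases on 0 ≤ r ≤ 9. C(19,5) = 11628 and C(19,6) = 27132, so r = 6.

6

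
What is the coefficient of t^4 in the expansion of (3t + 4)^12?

2627665920

The general term is C(12,j)·(3t)^j·(4)^(12-j); the t^4 term has j = 4.
C(12,4) = 495.
Coefficient = C(12,4) · 3^4 · 4^8 = 495 · 81 · 65536 = 2627665920.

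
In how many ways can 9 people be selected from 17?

This is C(17,9) = 24310.

24310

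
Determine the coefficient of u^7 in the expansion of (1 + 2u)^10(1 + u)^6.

Coefficient of u^7 = Σ_{j} C(10,j)·2^j·C(6,7-j)·1^(7-j) for j from 1 to 7.
= 20 + 1080 + 14400 + 67200 + 120960 + 80640 + 15360 = 299660.

299660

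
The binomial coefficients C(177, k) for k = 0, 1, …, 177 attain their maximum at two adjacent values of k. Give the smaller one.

88

For odd n = 177, C(177,k) peaks at k = (n−1)/2 and (n+1)/2; the smaller is 88.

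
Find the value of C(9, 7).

36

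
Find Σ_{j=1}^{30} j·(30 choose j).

16106127360

Since j·C(30,j) = 30·C(29,j−1), the sum is 30·2^29 = 30·536870912 = 16106127360.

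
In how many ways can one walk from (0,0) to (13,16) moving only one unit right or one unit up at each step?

67863915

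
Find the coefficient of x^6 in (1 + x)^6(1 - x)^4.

2

Coefficient of x^6 = Σ_{j} C(6,j)·1^j·C(4,6-j)·(-1)^(6-j) for j from 2 to 6.
= 15 + (-80) + 90 + (-24) + 1 = 2.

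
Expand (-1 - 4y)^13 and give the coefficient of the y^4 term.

-183040

The general term is C(13,j)·(-1)^j·(-4y)^(13-j); the y^4 term has j = 9.
C(13,9) = 715.
Coefficient = C(13,9) · (-1)^9 · (-4)^4 = 715 · (-1) · 256 = -183040.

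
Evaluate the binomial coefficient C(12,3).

220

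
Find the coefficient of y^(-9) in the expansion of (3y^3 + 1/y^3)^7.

General term: C(7,j)·(3y^3)^j·(1/y^3)^(7-j), with y-exponent 3j − 3(7−j) = 6j − 21.
Set 6j − 21 = -9: j = 2.
C(7,2) = 21; 3^2 = 9; 1^5 = 1.
Coefficient = 21 · 9 · 1 = 189.

189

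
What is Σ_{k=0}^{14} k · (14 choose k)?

114688

Differentiating (1+x)^14 and setting x=1: Σ k·C(14,k) = 14·2^13 = 114688.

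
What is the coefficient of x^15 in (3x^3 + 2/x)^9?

489888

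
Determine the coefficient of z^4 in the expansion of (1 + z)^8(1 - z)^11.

Coefficient of z^4 = Σ_{j} C(8,j)·1^j·C(11,4-j)·(-1)^(4-j) for j from 0 to 4.
= 330 + (-1320) + 1540 + (-616) + 70 = 4.

4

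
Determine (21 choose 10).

C(21,10) = (21·20·19·18·17·16·15·14·13·12) / 10! = 1279935820800 / 3628800 = 352716.

352716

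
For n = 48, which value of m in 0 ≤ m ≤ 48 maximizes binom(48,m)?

24

C(48,m) is maximized at m = 48/2 = 24.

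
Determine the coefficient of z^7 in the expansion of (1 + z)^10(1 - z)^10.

0

Coefficient of z^7 = Σ_{j} C(10,j)·1^j·C(10,7-j)·(-1)^(7-j) for j from 0 to 7.
= (-120) + 2100 + (-11340) + 25200 + (-25200) + 11340 + (-2100) + 120 = 0.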